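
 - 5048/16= - 631/2  =  - 315.50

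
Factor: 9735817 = 7^1 * 13^1*83^1*1289^1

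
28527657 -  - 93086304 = 121613961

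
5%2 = 1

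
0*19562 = 0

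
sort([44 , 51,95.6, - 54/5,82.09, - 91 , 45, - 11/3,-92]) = [ - 92, - 91, - 54/5, - 11/3,44,45,  51, 82.09,95.6]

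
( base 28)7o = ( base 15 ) ea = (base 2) 11011100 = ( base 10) 220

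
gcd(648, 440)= 8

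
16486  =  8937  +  7549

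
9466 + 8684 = 18150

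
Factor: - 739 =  -739^1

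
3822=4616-794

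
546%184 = 178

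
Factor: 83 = 83^1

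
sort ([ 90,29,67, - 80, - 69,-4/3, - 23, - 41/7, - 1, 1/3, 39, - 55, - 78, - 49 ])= [ - 80, - 78,-69, - 55,-49, - 23, - 41/7,  -  4/3, - 1 , 1/3,29, 39,67 , 90 ]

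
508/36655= 508/36655 = 0.01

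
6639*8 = 53112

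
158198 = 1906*83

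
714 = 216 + 498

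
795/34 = 23+13/34 =23.38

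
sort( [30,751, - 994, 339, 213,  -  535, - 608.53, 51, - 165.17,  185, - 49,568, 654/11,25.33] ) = [ - 994, - 608.53, - 535,  -  165.17,-49,  25.33,30,51, 654/11,185,  213,339, 568,751]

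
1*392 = 392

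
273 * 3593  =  980889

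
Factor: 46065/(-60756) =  - 185/244 = -2^( - 2) * 5^1*37^1 * 61^( - 1) 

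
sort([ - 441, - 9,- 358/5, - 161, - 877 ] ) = [ - 877, - 441, - 161, - 358/5, - 9]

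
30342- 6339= 24003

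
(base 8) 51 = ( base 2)101001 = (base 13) 32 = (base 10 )41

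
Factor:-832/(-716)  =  208/179 = 2^4*13^1*179^(-1 ) 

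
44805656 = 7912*5663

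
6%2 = 0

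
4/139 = 4/139  =  0.03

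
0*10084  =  0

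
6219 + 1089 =7308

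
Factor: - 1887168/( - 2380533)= 629056/793511 = 2^6 *9829^1*793511^( - 1 )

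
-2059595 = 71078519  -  73138114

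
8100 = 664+7436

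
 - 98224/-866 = 113 + 183/433 = 113.42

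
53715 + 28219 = 81934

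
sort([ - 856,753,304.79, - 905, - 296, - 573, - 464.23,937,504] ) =[ - 905, - 856, -573, - 464.23,-296,304.79,504,753,937]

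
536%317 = 219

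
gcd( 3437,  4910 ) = 491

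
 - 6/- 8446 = 3/4223= 0.00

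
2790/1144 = 2 + 251/572 = 2.44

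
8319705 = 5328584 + 2991121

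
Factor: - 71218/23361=-2^1*3^(-1)*7^1 * 13^ ( - 1)*599^ ( - 1 )*5087^1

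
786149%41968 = 30725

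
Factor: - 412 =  - 2^2 * 103^1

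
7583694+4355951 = 11939645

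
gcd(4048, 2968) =8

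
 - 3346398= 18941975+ - 22288373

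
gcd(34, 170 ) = 34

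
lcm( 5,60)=60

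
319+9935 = 10254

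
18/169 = 18/169 = 0.11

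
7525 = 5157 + 2368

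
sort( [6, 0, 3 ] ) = [0,3 , 6] 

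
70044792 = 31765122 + 38279670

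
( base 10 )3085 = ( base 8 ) 6015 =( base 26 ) 4EH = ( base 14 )11a5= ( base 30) 3cp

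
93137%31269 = 30599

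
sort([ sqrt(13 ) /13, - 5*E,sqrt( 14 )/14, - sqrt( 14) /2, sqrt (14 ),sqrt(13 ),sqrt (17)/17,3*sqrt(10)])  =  [ - 5*E,  -  sqrt( 14 ) /2, sqrt( 17)/17, sqrt(14) /14,sqrt (13 ) /13,sqrt( 13),sqrt (14 ), 3*sqrt( 10 )] 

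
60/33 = 1  +  9/11 = 1.82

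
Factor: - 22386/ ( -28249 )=42/53 = 2^1*3^1*7^1*53^( - 1 ) 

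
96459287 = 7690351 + 88768936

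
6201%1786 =843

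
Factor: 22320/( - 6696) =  - 2^1*3^(-1 ) * 5^1 = - 10/3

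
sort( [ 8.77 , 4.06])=[ 4.06,8.77 ] 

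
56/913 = 56/913=0.06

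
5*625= 3125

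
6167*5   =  30835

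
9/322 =9/322 =0.03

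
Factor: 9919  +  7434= 17353 = 7^1*37^1*67^1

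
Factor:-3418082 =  - 2^1*71^1*24071^1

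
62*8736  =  541632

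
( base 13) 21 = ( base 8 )33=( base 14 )1d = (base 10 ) 27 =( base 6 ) 43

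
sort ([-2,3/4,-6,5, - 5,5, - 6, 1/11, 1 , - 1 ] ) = [ - 6,-6,-5,-2,-1, 1/11,  3/4,1, 5, 5 ] 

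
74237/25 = 74237/25 = 2969.48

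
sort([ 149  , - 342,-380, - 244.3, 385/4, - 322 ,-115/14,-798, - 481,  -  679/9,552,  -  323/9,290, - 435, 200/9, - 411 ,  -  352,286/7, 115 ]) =[ - 798,-481, - 435, - 411, - 380, - 352, -342, - 322, - 244.3, - 679/9,  -  323/9,-115/14,200/9 , 286/7, 385/4,115, 149, 290, 552] 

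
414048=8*51756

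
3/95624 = 3/95624 = 0.00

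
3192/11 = 290 +2/11 = 290.18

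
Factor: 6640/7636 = 2^2*5^1*23^( - 1 ) = 20/23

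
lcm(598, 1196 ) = 1196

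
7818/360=1303/60 = 21.72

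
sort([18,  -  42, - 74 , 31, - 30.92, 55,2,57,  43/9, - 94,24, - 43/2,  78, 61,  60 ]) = [-94,  -  74,- 42,-30.92,- 43/2,2 , 43/9,  18,24,31, 55 , 57,  60,61, 78 ]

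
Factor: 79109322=2^1*3^1*13184887^1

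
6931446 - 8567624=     -  1636178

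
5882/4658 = 173/137 = 1.26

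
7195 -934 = 6261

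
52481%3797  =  3120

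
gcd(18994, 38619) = 1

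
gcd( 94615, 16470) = 5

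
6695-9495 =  - 2800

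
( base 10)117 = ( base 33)3I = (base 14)85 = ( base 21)5c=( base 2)1110101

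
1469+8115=9584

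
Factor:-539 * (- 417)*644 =2^2*3^1*7^3*11^1*23^1*139^1 = 144747372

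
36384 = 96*379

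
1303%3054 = 1303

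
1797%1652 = 145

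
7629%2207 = 1008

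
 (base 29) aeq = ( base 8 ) 21212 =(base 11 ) 6709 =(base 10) 8842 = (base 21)k11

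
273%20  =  13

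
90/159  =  30/53 = 0.57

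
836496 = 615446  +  221050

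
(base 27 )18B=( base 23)1id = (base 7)2534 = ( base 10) 956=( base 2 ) 1110111100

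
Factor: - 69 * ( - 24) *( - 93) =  - 154008 = - 2^3*3^3*23^1 *31^1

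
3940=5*788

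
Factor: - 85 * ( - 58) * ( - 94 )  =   - 2^2 * 5^1*17^1*29^1*47^1=- 463420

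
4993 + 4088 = 9081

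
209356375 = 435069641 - 225713266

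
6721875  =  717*9375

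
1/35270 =1/35270= 0.00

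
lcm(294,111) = 10878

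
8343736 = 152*54893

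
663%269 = 125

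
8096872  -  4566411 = 3530461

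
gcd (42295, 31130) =55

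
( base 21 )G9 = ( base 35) 9u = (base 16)159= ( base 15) 180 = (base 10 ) 345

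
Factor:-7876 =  - 2^2*11^1*179^1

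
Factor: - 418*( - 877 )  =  366586  =  2^1*11^1 *19^1*877^1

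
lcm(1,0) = 0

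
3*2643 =7929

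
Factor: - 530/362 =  - 5^1 * 53^1*181^(-1 )=- 265/181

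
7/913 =7/913   =  0.01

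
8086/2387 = 3  +  925/2387 = 3.39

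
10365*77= 798105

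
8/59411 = 8/59411=0.00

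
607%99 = 13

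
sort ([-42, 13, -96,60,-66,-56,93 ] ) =[ - 96, -66, - 56,-42 , 13,60,93]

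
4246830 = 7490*567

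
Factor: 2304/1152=2 = 2^1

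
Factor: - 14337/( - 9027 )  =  3^3*17^ ( - 1) =27/17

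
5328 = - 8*( - 666) 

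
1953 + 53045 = 54998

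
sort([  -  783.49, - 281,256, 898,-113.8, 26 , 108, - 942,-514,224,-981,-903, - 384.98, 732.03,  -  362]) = [ - 981,-942,-903 , - 783.49, - 514, - 384.98,-362,  -  281,-113.8, 26,  108,224,256,  732.03,898 ]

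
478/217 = 478/217 = 2.20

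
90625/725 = 125 = 125.00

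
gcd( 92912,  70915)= 1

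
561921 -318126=243795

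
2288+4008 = 6296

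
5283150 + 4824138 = 10107288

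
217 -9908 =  - 9691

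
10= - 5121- - 5131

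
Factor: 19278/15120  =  2^ ( - 3)*3^1 * 5^(  -  1) * 17^1 = 51/40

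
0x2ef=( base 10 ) 751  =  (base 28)QN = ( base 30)P1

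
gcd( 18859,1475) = 1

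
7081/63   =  7081/63 = 112.40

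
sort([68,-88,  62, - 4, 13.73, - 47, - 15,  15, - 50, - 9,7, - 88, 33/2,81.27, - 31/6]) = [ - 88  ,  -  88, - 50, - 47,-15, - 9, - 31/6, - 4, 7, 13.73, 15,33/2, 62,68, 81.27]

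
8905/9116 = 8905/9116=0.98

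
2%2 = 0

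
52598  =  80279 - 27681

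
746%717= 29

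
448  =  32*14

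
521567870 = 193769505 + 327798365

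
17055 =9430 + 7625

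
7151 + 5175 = 12326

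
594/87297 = 198/29099 = 0.01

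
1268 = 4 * 317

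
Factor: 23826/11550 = 361/175= 5^( - 2)*7^( - 1)*19^2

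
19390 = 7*2770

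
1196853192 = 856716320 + 340136872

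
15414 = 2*7707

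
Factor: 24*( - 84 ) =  - 2016 = - 2^5*3^2*7^1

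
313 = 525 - 212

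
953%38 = 3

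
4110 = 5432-1322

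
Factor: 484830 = 2^1*3^2*5^1*5387^1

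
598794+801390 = 1400184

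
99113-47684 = 51429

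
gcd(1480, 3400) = 40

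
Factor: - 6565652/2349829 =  - 2^2* 491^1*3343^1*2349829^(-1)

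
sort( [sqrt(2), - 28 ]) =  [ - 28,sqrt( 2 )]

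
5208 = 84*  62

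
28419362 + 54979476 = 83398838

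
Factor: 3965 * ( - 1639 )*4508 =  - 2^2 * 5^1*7^2*11^1*13^1*23^1*61^1*149^1= - 29295846580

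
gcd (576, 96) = 96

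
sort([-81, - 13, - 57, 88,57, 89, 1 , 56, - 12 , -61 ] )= [ - 81,-61,-57,- 13 ,-12,  1,56, 57, 88, 89]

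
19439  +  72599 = 92038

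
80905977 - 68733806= 12172171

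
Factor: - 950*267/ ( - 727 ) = 2^1*3^1*5^2*19^1*89^1*727^( - 1) = 253650/727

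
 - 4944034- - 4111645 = -832389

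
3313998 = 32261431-28947433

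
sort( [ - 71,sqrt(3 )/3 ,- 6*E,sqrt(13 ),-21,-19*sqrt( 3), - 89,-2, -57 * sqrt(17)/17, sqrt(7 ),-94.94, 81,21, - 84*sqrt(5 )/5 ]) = [ - 94.94,  -  89, - 71, - 84*sqrt( 5)/5, - 19 * sqrt( 3),  -  21, - 6*E, - 57 * sqrt( 17)/17,-2,sqrt( 3)/3,sqrt( 7),sqrt( 13 ),21, 81 ] 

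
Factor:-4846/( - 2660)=2^( - 1)*5^( - 1) * 7^( - 1) * 19^( - 1) * 2423^1 = 2423/1330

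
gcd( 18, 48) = 6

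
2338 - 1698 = 640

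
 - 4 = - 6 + 2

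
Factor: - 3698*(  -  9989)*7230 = 2^2*3^1*5^1 * 7^1 * 43^2*241^1*1427^1 = 267071298060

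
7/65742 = 7/65742 = 0.00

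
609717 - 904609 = - 294892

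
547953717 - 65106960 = 482846757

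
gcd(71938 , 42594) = 2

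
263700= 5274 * 50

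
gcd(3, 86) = 1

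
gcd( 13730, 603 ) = 1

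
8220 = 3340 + 4880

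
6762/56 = 483/4 = 120.75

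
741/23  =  32 + 5/23 = 32.22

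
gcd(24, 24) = 24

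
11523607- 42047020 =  - 30523413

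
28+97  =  125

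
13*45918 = 596934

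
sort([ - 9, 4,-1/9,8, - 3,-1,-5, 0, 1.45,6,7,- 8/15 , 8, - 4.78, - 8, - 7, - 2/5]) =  [-9 , - 8, - 7, - 5, - 4.78, - 3, -1 , - 8/15, - 2/5, - 1/9,0,1.45,4,6,7, 8, 8 ]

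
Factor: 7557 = 3^1*11^1*229^1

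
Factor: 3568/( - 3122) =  - 8/7= - 2^3*7^(-1 )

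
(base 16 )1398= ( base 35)43B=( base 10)5016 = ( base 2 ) 1001110011000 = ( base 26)7AO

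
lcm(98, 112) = 784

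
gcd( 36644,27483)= 9161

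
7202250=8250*873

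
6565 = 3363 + 3202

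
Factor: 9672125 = 5^3*77377^1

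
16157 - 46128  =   - 29971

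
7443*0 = 0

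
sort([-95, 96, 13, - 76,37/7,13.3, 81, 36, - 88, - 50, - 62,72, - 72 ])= [ - 95, - 88, - 76, - 72,-62, - 50,  37/7,  13, 13.3,36, 72, 81, 96 ]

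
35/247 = 35/247=0.14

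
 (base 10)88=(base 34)2K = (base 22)40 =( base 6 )224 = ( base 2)1011000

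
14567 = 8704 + 5863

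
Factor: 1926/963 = 2^1 = 2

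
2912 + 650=3562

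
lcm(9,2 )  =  18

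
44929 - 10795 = 34134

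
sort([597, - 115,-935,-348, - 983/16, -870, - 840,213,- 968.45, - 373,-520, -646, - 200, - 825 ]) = [ - 968.45, - 935, - 870, - 840, - 825, - 646,-520, - 373, - 348, -200, - 115,- 983/16, 213,597 ]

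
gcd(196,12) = 4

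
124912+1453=126365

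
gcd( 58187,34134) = 1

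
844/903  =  844/903 = 0.93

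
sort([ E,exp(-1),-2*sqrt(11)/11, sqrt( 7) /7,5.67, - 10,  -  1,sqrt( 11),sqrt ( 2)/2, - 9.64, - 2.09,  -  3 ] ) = [ - 10, - 9.64,-3 , - 2.09,-1 , - 2*sqrt( 11 ) /11,exp ( - 1 ),  sqrt(7) /7,sqrt( 2 ) /2, E,sqrt( 11 ),5.67 ] 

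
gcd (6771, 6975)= 3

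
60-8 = 52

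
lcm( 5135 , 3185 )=251615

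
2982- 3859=-877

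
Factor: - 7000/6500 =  - 14/13 = - 2^1 * 7^1*13^( - 1)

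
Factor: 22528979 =11^1*557^1 * 3677^1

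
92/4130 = 46/2065 = 0.02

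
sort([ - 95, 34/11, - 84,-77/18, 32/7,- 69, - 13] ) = [-95, - 84, - 69, - 13, - 77/18, 34/11, 32/7] 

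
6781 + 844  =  7625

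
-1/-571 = 1/571 =0.00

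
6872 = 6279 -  - 593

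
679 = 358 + 321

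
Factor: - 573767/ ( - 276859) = 11^(  -  1 )*17^1*25169^( - 1)*33751^1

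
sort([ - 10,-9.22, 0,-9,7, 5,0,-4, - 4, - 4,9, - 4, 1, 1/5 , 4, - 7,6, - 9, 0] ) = [ - 10, - 9.22, - 9,-9, - 7, - 4,-4, - 4, - 4 , 0,0, 0 , 1/5,1, 4,5,  6,7, 9]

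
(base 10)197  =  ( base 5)1242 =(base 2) 11000101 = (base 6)525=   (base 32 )65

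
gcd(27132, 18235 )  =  7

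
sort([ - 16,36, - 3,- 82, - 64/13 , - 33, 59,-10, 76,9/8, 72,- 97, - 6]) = [- 97,-82 , - 33,-16, - 10, - 6, - 64/13, - 3,9/8,36, 59,  72,76]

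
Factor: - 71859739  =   - 7^1 * 71^1 * 191^1* 757^1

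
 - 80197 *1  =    -  80197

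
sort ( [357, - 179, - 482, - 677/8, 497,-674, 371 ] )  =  [  -  674,-482, - 179, - 677/8, 357, 371,497 ]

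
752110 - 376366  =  375744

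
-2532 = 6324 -8856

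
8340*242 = 2018280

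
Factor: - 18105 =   -  3^1*5^1*17^1 * 71^1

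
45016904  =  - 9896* ( - 4549)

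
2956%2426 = 530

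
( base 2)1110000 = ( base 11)a2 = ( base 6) 304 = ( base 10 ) 112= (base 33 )3D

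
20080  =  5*4016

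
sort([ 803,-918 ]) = [ - 918,803]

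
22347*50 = 1117350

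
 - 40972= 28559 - 69531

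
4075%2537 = 1538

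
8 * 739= 5912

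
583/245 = 583/245  =  2.38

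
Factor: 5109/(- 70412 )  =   - 2^( - 2) * 3^1* 13^1 * 29^( - 1 )*131^1*607^( -1 )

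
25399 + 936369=961768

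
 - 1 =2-3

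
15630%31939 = 15630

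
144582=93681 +50901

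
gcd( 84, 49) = 7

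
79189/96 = 79189/96 = 824.89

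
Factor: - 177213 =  - 3^1*19^1*3109^1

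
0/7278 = 0  =  0.00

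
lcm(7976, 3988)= 7976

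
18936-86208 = -67272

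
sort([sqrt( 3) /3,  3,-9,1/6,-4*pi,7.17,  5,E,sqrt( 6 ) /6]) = [-4 * pi , - 9,1/6,  sqrt( 6) /6,sqrt (3)/3 , E, 3,  5,  7.17]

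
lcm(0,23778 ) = 0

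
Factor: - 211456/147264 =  - 2^3*3^(  -  1 )*7^1 * 13^( - 1) = - 56/39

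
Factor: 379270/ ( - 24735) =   -  46/3 = -  2^1*3^( - 1) * 23^1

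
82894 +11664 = 94558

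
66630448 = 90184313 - 23553865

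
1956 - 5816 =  - 3860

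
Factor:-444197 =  - 13^1*47^1*727^1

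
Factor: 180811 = 180811^1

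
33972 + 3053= 37025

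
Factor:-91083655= - 5^1*13^1*1401287^1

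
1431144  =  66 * 21684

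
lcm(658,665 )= 62510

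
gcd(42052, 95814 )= 2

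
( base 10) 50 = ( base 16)32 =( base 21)28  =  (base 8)62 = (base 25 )20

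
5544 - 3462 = 2082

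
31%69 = 31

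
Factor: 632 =2^3 * 79^1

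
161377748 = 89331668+72046080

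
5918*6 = 35508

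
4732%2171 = 390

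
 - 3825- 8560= - 12385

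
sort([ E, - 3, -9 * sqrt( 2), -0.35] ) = [ - 9 * sqrt(2),  -  3, - 0.35, E]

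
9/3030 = 3/1010 = 0.00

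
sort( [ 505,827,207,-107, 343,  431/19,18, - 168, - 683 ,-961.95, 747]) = [ - 961.95,-683, - 168, - 107, 18,431/19,  207,343, 505,  747, 827]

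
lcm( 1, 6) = 6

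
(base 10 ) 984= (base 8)1730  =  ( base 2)1111011000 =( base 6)4320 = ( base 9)1313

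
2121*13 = 27573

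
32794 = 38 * 863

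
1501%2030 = 1501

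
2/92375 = 2/92375 = 0.00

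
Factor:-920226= -2^1 *3^1*153371^1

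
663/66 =221/22= 10.05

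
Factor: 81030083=2777^1*29179^1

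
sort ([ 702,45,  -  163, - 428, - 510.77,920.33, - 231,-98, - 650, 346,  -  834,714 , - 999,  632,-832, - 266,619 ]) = [ - 999, - 834, - 832, -650, - 510.77, - 428 ,  -  266, - 231, - 163 , - 98,  45,346,  619,632 , 702,  714,  920.33]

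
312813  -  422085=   -  109272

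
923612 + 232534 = 1156146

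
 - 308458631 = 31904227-340362858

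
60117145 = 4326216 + 55790929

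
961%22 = 15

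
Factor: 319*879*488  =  136835688=2^3*3^1*11^1*29^1 * 61^1*293^1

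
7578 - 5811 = 1767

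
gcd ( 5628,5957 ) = 7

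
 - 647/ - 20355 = 647/20355= 0.03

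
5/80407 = 5/80407 = 0.00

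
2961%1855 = 1106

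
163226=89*1834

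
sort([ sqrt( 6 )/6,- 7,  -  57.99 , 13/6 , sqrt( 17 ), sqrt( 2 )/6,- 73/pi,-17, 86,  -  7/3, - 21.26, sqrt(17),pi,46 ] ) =[ - 57.99,  -  73/pi,  -  21.26 ,-17,  -  7,-7/3, sqrt( 2) /6, sqrt(6) /6,  13/6, pi,sqrt(17 ), sqrt( 17),  46,86 ]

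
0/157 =0 = 0.00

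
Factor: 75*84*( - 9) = - 56700 = - 2^2*3^4*5^2 * 7^1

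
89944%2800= 344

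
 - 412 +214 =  - 198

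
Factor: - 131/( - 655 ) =5^(-1 ) = 1/5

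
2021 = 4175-2154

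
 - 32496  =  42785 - 75281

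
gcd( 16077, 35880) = 69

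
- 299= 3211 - 3510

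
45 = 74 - 29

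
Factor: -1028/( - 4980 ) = 3^( - 1 )*5^( - 1 )*83^(- 1)*257^1 = 257/1245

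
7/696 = 7/696 = 0.01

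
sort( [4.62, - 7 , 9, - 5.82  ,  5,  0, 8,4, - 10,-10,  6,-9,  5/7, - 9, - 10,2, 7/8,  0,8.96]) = [ - 10,- 10, - 10,  -  9,-9,-7, - 5.82, 0, 0, 5/7,7/8 , 2,4, 4.62, 5, 6, 8,8.96, 9]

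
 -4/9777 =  - 1 + 9773/9777 = - 0.00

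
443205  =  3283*135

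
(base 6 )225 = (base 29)32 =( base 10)89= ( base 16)59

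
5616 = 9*624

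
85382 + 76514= 161896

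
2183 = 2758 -575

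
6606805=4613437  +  1993368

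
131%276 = 131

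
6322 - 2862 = 3460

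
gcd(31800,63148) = 4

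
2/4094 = 1/2047 = 0.00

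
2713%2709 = 4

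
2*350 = 700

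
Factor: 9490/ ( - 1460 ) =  - 13/2 = -2^(  -  1)*13^1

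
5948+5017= 10965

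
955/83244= 955/83244=0.01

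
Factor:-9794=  - 2^1*59^1*83^1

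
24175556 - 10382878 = 13792678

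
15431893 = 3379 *4567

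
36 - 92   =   -56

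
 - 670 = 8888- 9558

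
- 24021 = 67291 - 91312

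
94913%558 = 53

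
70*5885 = 411950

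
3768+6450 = 10218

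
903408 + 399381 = 1302789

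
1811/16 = 1811/16 = 113.19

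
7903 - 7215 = 688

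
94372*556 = 52470832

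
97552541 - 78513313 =19039228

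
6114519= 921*6639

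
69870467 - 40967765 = 28902702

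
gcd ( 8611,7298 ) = 1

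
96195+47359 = 143554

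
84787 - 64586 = 20201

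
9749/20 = 487 + 9/20 =487.45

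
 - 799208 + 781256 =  - 17952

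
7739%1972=1823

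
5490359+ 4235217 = 9725576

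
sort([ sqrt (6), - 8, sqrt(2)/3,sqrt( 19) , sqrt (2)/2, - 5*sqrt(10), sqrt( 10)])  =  [- 5*sqrt (10),-8, sqrt( 2)/3,  sqrt( 2 ) /2,sqrt (6), sqrt (10), sqrt (19 ) ] 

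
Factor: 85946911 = 31^1*2772481^1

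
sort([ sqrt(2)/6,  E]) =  [ sqrt(2)/6 , E]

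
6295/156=6295/156=40.35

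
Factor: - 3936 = -2^5*3^1*41^1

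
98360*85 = 8360600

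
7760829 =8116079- 355250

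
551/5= 551/5= 110.20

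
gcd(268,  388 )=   4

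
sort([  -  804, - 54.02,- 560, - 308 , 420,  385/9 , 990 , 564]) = [ - 804, - 560, - 308, - 54.02,385/9, 420 , 564, 990]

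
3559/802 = 3559/802 = 4.44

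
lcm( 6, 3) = 6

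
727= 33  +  694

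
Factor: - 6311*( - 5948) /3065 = 37537828/3065 = 2^2*5^( - 1)* 613^( - 1)*1487^1 * 6311^1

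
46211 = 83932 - 37721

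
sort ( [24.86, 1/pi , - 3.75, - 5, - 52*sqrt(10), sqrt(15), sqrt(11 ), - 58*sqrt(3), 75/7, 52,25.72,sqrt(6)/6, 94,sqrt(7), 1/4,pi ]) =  [ - 52*sqrt(10), - 58 * sqrt(3),-5 , - 3.75, 1/4,  1/pi, sqrt(6 ) /6, sqrt( 7 ),pi,  sqrt( 11),sqrt(15 ) , 75/7,24.86,25.72, 52, 94]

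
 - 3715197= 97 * ( - 38301 ) 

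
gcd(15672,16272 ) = 24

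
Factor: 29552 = 2^4*1847^1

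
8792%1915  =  1132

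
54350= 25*2174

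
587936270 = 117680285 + 470255985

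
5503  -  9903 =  - 4400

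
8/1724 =2/431  =  0.00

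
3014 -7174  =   - 4160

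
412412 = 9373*44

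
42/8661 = 14/2887= 0.00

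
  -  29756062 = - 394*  75523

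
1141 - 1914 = - 773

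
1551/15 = 103 + 2/5 = 103.40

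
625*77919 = 48699375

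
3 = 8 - 5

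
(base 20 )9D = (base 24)81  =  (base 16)c1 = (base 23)89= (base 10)193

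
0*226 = 0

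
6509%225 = 209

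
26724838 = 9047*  2954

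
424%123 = 55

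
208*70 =14560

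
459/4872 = 153/1624 = 0.09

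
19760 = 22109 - 2349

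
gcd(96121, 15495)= 1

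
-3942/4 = - 986 + 1/2 = - 985.50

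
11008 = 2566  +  8442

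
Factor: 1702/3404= 2^( - 1 ) = 1/2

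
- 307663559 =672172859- 979836418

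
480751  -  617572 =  -136821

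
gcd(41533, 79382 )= 1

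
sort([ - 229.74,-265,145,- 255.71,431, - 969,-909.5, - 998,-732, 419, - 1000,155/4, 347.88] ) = [-1000, -998, - 969, - 909.5, - 732, - 265, - 255.71, - 229.74, 155/4,145,347.88,419,431] 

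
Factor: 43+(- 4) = 39 = 3^1*13^1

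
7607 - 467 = 7140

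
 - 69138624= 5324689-74463313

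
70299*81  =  5694219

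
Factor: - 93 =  - 3^1*31^1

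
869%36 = 5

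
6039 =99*61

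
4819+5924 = 10743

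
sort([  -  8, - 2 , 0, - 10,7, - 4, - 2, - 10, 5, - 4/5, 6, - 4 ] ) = [ - 10, - 10, - 8 , - 4, -4,- 2, - 2,  -  4/5, 0, 5, 6, 7]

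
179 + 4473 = 4652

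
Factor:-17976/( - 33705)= 8/15 = 2^3*3^( - 1 ) * 5^(-1) 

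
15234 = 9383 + 5851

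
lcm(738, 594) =24354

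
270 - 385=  - 115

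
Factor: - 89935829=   -  3671^1 * 24499^1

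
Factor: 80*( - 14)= - 1120 = -  2^5*5^1*7^1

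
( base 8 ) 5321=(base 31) 2RA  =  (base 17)99f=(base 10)2769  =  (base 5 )42034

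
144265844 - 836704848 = - 692439004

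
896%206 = 72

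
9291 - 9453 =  - 162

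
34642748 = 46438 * 746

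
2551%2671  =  2551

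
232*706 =163792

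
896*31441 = 28171136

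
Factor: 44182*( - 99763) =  - 4407728866 = - 2^1 * 67^1*1489^1*22091^1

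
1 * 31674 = 31674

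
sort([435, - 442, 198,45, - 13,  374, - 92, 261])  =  [- 442, - 92, - 13,45,198, 261,  374 , 435]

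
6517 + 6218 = 12735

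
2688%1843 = 845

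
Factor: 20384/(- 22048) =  - 7^2*53^( - 1 )= - 49/53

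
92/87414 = 46/43707 = 0.00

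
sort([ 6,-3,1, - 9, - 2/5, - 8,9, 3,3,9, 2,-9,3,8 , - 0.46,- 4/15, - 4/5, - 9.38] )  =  [ - 9.38 ,- 9,-9,-8, - 3, - 4/5,  -  0.46, - 2/5,-4/15,1, 2 , 3,3,3,  6,8, 9,9 ]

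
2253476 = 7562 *298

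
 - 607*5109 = -3101163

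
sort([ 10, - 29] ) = [-29, 10]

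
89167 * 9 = 802503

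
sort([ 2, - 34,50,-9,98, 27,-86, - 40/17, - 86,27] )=[ - 86, - 86, - 34, - 9, - 40/17, 2, 27,27 , 50 , 98 ]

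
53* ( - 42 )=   - 2226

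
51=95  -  44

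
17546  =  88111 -70565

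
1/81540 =1/81540 = 0.00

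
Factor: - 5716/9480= - 1429/2370 =- 2^( - 1 )*3^( - 1)*5^ ( - 1 )*79^( - 1)*1429^1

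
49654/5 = 49654/5 = 9930.80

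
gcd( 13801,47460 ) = 1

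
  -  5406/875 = -7 + 719/875 = - 6.18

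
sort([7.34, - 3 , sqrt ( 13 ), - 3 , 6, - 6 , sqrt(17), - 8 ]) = [ - 8, -6, - 3, - 3,sqrt( 13),sqrt(17 ),6,7.34] 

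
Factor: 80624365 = 5^1 * 16124873^1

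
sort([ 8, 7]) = [ 7  ,  8]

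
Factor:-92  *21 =-1932 =- 2^2 * 3^1*7^1 * 23^1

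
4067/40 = 101 + 27/40 = 101.67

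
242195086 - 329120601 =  -86925515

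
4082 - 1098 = 2984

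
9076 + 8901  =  17977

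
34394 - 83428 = -49034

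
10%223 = 10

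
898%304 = 290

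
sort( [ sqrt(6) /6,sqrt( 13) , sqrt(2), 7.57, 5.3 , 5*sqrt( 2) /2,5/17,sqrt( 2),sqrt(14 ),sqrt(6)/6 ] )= [ 5/17 , sqrt(6)/6,sqrt( 6) /6,sqrt(2), sqrt( 2),5*sqrt(2)/2,  sqrt(13),sqrt(14),5.3,7.57]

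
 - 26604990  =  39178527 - 65783517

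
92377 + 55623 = 148000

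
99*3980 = 394020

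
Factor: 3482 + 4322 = 2^2 * 1951^1 = 7804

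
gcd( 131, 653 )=1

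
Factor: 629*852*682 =365489256 = 2^3*3^1*11^1*17^1*31^1 *37^1*71^1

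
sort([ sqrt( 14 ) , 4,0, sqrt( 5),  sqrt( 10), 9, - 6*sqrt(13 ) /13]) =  [ - 6*sqrt( 13)/13,0,sqrt(5),  sqrt( 10), sqrt( 14 ),4,  9] 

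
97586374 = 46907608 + 50678766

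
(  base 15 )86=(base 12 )a6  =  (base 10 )126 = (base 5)1001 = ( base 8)176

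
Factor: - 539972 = -2^2 * 61^1*2213^1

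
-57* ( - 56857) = 3240849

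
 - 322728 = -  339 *952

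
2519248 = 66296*38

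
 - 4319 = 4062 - 8381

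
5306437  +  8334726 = 13641163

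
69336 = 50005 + 19331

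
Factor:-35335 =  - 5^1*37^1*191^1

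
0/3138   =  0 = 0.00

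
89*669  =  59541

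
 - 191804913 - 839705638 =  - 1031510551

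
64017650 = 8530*7505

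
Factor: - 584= - 2^3*73^1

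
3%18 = 3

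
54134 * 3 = 162402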